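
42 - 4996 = -4954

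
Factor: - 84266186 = -2^1*42133093^1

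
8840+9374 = 18214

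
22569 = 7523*3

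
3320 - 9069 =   -  5749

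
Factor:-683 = - 683^1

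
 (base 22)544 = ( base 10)2512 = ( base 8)4720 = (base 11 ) 1984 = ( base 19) 6I4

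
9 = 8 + 1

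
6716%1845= 1181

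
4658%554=226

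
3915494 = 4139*946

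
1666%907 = 759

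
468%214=40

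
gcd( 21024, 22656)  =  96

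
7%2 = 1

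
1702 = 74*23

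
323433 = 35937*9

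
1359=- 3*( - 453 )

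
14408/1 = 14408=14408.00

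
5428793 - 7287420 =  - 1858627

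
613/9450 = 613/9450=0.06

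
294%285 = 9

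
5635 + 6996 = 12631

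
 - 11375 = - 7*1625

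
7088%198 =158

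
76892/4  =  19223=19223.00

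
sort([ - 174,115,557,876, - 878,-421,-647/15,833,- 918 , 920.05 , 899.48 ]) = [ - 918, - 878,- 421, - 174, - 647/15,115,557,833,876, 899.48, 920.05]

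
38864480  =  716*54280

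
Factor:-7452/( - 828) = 3^2 = 9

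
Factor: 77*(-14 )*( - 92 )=99176 = 2^3*7^2*11^1*23^1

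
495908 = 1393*356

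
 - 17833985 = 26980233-44814218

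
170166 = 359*474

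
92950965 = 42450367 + 50500598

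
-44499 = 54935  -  99434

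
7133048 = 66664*107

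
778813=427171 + 351642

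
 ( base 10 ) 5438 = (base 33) 4wq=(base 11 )40a4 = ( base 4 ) 1110332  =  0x153e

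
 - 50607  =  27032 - 77639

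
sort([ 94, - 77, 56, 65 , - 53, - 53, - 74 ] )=[ - 77, - 74, - 53, - 53, 56 , 65, 94]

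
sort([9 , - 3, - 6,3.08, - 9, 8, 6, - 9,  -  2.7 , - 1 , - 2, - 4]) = [ - 9,-9, - 6,- 4  , - 3, - 2.7, - 2,-1,3.08,6,  8,9] 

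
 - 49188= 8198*( -6 ) 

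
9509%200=109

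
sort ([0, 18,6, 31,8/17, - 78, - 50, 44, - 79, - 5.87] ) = [ -79, - 78, - 50, - 5.87, 0, 8/17 , 6, 18,  31, 44 ]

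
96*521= 50016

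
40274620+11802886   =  52077506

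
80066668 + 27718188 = 107784856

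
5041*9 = 45369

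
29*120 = 3480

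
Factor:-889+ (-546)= - 1435 = -5^1*7^1*41^1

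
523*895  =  468085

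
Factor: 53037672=2^3 * 3^1*2209903^1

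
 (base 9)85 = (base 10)77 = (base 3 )2212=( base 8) 115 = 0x4d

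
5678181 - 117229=5560952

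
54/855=6/95 = 0.06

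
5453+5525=10978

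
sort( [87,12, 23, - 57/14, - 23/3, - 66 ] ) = [-66, - 23/3, - 57/14, 12,  23,87]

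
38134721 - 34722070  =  3412651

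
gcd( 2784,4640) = 928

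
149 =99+50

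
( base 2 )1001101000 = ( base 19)1D8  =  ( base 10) 616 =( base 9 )754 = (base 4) 21220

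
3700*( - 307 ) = - 1135900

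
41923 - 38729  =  3194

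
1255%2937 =1255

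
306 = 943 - 637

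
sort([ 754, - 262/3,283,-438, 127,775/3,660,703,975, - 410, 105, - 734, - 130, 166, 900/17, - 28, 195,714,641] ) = [ - 734 , - 438,-410, - 130, - 262/3, - 28, 900/17,105,127,166  ,  195, 775/3,283,641,660, 703 , 714,754 , 975]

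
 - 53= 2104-2157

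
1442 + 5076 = 6518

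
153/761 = 153/761 = 0.20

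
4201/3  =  1400  +  1/3 = 1400.33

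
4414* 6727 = 29692978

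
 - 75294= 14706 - 90000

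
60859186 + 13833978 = 74693164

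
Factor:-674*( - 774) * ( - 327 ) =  - 170588052=- 2^2*3^3*43^1*109^1 * 337^1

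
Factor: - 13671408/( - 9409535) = 2^4*3^1 * 5^( -1 ) * 271^1*1051^1*1881907^( - 1 )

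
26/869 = 26/869 = 0.03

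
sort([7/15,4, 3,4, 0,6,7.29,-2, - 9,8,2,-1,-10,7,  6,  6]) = [-10,-9,-2,-1,0 , 7/15,2,3,4,4,6,  6,6,  7, 7.29,8 ]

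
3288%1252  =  784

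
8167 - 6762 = 1405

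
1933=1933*1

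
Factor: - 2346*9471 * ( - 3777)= 2^1*3^3 * 7^1*11^1 * 17^1 * 23^1 * 41^1*1259^1 = 83921034582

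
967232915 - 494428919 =472803996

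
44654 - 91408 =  - 46754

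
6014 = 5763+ 251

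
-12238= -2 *6119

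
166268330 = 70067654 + 96200676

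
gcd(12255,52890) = 645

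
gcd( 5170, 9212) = 94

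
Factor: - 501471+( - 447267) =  - 2^1*3^1*7^3*461^1 = - 948738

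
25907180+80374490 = 106281670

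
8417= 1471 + 6946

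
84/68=21/17 = 1.24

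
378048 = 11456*33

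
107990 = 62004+45986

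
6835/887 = 6835/887= 7.71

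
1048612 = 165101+883511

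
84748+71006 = 155754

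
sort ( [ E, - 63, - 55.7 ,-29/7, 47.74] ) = [ - 63, - 55.7 , - 29/7  ,  E,47.74] 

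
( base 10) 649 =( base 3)220001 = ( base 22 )17B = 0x289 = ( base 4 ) 22021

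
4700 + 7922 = 12622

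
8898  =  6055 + 2843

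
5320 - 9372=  - 4052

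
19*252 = 4788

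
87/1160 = 3/40 = 0.07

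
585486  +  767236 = 1352722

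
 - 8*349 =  - 2792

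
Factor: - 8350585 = - 5^1*983^1*1699^1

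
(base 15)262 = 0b1000011110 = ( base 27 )K2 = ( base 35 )fh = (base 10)542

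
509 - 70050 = - 69541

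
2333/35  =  2333/35 = 66.66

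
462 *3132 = 1446984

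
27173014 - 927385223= -900212209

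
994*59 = 58646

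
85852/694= 42926/347  =  123.71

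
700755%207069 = 79548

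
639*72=46008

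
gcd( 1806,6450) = 258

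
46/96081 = 46/96081 = 0.00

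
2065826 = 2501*826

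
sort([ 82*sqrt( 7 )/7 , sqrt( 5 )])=[sqrt( 5 ), 82*sqrt(7)/7]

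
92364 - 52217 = 40147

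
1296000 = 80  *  16200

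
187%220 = 187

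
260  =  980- 720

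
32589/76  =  32589/76=   428.80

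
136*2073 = 281928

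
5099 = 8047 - 2948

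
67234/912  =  73  +  329/456 = 73.72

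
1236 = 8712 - 7476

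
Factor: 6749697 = 3^1 * 17^1*132347^1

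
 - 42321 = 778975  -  821296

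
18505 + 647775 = 666280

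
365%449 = 365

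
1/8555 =1/8555 = 0.00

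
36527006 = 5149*7094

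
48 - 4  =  44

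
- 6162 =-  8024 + 1862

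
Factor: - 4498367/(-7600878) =2^( - 1)*3^( - 4)*46919^(-1)*4498367^1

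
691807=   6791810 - 6100003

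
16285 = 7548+8737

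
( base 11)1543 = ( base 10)1983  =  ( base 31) 21U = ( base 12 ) 1193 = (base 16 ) 7BF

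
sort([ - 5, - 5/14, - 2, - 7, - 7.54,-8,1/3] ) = [-8 , - 7.54,-7, - 5, - 2, - 5/14,1/3] 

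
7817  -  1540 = 6277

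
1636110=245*6678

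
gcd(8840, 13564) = 4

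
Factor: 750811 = 149^1 * 5039^1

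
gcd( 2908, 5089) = 727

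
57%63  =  57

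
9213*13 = 119769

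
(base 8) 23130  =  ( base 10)9816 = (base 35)80g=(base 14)3812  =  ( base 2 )10011001011000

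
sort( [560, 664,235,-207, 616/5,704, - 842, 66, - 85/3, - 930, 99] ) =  [ - 930, - 842, - 207, - 85/3, 66, 99, 616/5,235,560, 664,704] 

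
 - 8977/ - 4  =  2244 + 1/4  =  2244.25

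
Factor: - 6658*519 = -3455502= - 2^1*3^1*173^1*3329^1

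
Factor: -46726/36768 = -2^( - 4)*3^(-1)*61^1 = -61/48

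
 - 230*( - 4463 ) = 1026490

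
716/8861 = 716/8861 = 0.08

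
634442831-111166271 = 523276560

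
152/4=38 =38.00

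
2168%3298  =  2168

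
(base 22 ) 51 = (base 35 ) 36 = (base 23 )4J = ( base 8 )157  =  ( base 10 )111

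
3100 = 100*31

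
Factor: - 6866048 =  - 2^7*7^1*79^1 * 97^1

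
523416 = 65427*8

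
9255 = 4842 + 4413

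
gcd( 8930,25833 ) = 1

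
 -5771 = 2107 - 7878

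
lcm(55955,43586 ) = 4140670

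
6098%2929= 240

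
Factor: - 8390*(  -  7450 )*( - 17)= -2^2  *5^3*17^1*149^1*839^1  =  -1062593500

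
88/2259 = 88/2259= 0.04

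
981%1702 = 981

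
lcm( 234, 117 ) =234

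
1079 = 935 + 144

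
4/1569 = 4/1569 = 0.00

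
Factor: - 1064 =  - 2^3 * 7^1 * 19^1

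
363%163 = 37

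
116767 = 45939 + 70828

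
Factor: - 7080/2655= - 2^3 * 3^(-1) = - 8/3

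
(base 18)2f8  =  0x39E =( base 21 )222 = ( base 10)926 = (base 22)1k2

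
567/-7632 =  - 63/848 = -0.07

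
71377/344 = 207 + 169/344 = 207.49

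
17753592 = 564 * 31478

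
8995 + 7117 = 16112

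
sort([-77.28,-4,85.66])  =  [ - 77.28 , - 4,  85.66]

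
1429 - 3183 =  - 1754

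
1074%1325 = 1074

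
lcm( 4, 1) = 4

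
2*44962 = 89924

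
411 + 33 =444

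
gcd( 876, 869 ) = 1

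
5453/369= 133/9  =  14.78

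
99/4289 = 99/4289 = 0.02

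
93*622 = 57846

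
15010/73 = 205 + 45/73 = 205.62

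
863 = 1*863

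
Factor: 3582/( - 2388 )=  - 2^( - 1)*3^1 = - 3/2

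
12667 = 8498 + 4169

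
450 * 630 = 283500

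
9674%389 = 338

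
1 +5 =6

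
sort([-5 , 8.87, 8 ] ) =[ - 5,8,8.87] 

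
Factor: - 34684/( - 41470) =2^1 * 5^( - 1)*11^( - 1)*23^1 = 46/55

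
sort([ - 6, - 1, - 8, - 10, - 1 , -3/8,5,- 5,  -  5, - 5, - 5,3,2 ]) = [ - 10, - 8,-6 ,-5, - 5, - 5,-5, - 1, - 1,  -  3/8 , 2,3,5]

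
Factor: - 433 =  - 433^1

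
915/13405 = 183/2681=0.07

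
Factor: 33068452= 2^2*79^1*227^1*461^1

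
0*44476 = 0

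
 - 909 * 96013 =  - 87275817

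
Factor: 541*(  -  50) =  - 27050 = - 2^1*5^2*541^1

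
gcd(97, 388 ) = 97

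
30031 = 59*509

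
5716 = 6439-723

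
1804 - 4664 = - 2860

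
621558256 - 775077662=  - 153519406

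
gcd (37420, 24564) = 4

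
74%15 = 14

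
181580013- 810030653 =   -  628450640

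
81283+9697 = 90980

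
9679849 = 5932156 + 3747693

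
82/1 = 82 = 82.00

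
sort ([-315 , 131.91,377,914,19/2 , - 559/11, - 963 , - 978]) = [ - 978, - 963, - 315, - 559/11, 19/2 , 131.91,377 , 914]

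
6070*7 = 42490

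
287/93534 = 41/13362 = 0.00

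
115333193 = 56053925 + 59279268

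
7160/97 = 73 + 79/97= 73.81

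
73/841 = 73/841 = 0.09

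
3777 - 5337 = -1560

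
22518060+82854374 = 105372434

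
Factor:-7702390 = -2^1*5^1*770239^1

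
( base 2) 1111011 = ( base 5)443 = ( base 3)11120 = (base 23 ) 58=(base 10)123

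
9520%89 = 86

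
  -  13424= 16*( - 839 )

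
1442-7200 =-5758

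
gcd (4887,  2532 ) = 3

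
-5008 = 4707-9715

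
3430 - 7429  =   - 3999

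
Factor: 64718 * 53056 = 2^7*829^1* 32359^1= 3433678208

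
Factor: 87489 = 3^2*9721^1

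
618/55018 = 309/27509 = 0.01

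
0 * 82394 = 0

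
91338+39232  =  130570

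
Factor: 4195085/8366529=3^ ( - 1 ) * 5^1*23^1*29^ ( - 1 ) * 36479^1*96167^( - 1 ) 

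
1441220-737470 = 703750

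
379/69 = 379/69 = 5.49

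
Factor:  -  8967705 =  - 3^1*5^1 * 59^1 *10133^1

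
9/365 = 9/365  =  0.02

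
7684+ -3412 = 4272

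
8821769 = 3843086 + 4978683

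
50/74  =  25/37 =0.68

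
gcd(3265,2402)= 1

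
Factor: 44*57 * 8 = 20064 = 2^5*  3^1*11^1*19^1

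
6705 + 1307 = 8012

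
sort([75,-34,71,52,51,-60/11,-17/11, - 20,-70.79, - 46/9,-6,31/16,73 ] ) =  [-70.79, - 34, - 20, - 6,-60/11, - 46/9,-17/11, 31/16,51,52,71,73 , 75 ]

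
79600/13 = 6123  +  1/13 = 6123.08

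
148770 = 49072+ 99698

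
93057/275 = 93057/275=338.39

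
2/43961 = 2/43961 = 0.00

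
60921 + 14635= 75556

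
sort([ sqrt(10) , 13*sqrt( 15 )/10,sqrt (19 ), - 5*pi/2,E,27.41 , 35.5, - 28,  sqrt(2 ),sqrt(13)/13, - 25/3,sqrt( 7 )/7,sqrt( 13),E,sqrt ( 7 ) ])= [-28  ,-25/3, - 5 * pi/2 , sqrt(13)/13, sqrt(7 )/7, sqrt( 2), sqrt(7 ),E,  E,sqrt(10), sqrt( 13 ),sqrt(19),13 * sqrt(15)/10,27.41,35.5]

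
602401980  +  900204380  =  1502606360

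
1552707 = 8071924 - 6519217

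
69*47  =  3243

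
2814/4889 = 2814/4889 = 0.58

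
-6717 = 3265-9982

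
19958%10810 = 9148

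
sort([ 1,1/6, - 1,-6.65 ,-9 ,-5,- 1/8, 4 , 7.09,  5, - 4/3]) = [- 9,-6.65, - 5, - 4/3,  -  1, -1/8, 1/6,1, 4,5,7.09 ]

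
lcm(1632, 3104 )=158304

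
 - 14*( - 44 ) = 616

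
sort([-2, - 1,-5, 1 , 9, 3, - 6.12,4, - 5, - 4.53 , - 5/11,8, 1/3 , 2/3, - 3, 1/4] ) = [ - 6.12, -5, - 5, - 4.53, - 3,  -  2, - 1, - 5/11, 1/4, 1/3, 2/3,1, 3,4 , 8, 9 ]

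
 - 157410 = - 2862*55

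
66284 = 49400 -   -  16884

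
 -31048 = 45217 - 76265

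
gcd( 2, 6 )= 2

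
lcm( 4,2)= 4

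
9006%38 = 0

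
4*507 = 2028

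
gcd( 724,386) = 2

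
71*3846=273066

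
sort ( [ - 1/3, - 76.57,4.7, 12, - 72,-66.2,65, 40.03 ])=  [-76.57, - 72,-66.2, - 1/3, 4.7, 12 , 40.03 , 65] 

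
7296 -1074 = 6222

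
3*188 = 564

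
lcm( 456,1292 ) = 7752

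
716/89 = 8 + 4/89 = 8.04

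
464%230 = 4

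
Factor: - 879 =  - 3^1*293^1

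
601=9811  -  9210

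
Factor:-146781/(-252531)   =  3^(  -  1)*199^(  -  1 ) * 347^1 =347/597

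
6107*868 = 5300876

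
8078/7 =1154 = 1154.00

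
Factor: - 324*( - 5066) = 2^3*3^4*17^1 * 149^1 =1641384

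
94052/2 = 47026 = 47026.00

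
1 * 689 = 689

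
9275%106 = 53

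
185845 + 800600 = 986445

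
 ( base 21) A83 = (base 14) 1953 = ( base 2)1000111100101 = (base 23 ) 8f4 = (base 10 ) 4581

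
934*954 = 891036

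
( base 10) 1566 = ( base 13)936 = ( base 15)6E6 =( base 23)2M2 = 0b11000011110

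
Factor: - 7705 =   -  5^1*23^1*67^1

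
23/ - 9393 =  - 23/9393=   - 0.00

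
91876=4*22969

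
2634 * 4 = 10536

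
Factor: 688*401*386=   2^5*43^1 * 193^1*401^1 =106492768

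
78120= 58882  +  19238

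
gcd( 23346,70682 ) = 2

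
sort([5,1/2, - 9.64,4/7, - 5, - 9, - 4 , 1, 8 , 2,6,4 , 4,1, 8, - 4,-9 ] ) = [-9.64,-9, - 9, -5,-4 ,-4,1/2,4/7 , 1,1, 2, 4,4,5,6, 8,8]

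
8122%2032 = 2026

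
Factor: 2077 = 31^1*67^1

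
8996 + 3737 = 12733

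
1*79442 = 79442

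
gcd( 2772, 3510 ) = 18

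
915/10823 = 915/10823= 0.08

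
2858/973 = 2+ 912/973 = 2.94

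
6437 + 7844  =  14281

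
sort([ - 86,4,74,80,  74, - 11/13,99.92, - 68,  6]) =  [ - 86, - 68, - 11/13,  4 , 6, 74,74,80,99.92]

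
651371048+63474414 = 714845462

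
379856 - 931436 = - 551580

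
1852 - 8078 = -6226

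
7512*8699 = 65346888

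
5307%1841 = 1625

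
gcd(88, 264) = 88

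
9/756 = 1/84 = 0.01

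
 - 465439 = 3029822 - 3495261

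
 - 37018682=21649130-58667812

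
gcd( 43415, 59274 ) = 1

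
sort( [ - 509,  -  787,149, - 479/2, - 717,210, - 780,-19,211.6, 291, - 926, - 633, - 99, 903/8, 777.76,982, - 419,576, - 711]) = [ - 926,  -  787 , - 780,-717 , - 711,-633, - 509,-419,-479/2, - 99, - 19 , 903/8, 149,  210,211.6,291,576 , 777.76,982 ] 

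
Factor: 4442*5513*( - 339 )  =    -  8301684894=- 2^1*3^1*37^1* 113^1 * 149^1 * 2221^1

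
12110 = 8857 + 3253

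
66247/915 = 66247/915 = 72.40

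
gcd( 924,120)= 12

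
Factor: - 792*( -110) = 87120 = 2^4*3^2*5^1*11^2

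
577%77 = 38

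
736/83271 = 736/83271= 0.01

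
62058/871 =62058/871 = 71.25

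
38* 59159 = 2248042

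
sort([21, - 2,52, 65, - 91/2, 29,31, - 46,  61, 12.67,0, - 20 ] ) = [ - 46, - 91/2,- 20,- 2,0,12.67,21,29, 31,52,61,65]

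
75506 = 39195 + 36311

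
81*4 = 324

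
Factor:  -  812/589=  - 2^2 *7^1* 19^ (-1)* 29^1*31^ ( - 1 )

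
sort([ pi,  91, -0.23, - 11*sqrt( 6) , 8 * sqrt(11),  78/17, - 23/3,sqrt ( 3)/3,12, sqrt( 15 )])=[  -  11*sqrt(6), - 23/3, - 0.23,sqrt(3) /3, pi, sqrt( 15 ),78/17, 12,  8*sqrt( 11),91]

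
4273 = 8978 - 4705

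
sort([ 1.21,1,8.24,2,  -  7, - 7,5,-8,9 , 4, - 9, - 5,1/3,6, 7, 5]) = [ - 9, - 8,-7, - 7, - 5,1/3, 1 , 1.21 , 2, 4,5, 5,6, 7,8.24,9] 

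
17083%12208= 4875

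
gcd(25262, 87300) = 2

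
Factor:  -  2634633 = - 3^3*97579^1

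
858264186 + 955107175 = 1813371361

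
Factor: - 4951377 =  - 3^2*37^1 * 14869^1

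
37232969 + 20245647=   57478616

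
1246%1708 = 1246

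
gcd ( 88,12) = 4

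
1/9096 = 1/9096 = 0.00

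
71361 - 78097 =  - 6736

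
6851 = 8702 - 1851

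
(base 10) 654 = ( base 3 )220020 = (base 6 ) 3010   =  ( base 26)p4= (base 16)28e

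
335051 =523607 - 188556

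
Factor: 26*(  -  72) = -1872  =  -2^4*3^2*13^1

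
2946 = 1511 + 1435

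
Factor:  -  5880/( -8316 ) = 70/99 = 2^1*3^( - 2 ) * 5^1*7^1*11^(-1) 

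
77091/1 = 77091 = 77091.00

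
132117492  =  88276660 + 43840832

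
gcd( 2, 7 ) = 1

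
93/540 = 31/180 = 0.17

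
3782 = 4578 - 796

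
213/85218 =71/28406= 0.00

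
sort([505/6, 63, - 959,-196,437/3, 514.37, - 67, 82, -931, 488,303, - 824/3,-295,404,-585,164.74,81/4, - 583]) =[ - 959, - 931,  -  585, - 583 , - 295, - 824/3,-196, - 67, 81/4,63,82,505/6,437/3, 164.74,303,404, 488,514.37]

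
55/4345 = 1/79 = 0.01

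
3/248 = 3/248 = 0.01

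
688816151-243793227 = 445022924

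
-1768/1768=  -  1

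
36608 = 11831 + 24777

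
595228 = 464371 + 130857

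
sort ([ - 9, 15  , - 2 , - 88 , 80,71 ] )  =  [  -  88, - 9, - 2,15, 71,80]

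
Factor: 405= 3^4*5^1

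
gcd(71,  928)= 1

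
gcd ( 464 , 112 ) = 16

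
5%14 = 5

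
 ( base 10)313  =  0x139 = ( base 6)1241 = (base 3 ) 102121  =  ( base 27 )bg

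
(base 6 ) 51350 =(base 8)15262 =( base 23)CL3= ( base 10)6834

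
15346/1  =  15346 = 15346.00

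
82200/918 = 13700/153  =  89.54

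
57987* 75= 4349025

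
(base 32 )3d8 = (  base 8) 6650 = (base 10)3496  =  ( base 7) 13123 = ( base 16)DA8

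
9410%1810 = 360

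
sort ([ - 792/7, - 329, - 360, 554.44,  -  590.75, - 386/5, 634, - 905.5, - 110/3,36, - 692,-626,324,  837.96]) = [ - 905.5, - 692, - 626, - 590.75, - 360, - 329, - 792/7, - 386/5, - 110/3, 36,324, 554.44, 634, 837.96 ]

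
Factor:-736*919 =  - 2^5*23^1*919^1  =  - 676384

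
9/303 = 3/101 = 0.03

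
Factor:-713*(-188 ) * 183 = 24530052 = 2^2*3^1*23^1*31^1*47^1*61^1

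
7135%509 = 9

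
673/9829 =673/9829  =  0.07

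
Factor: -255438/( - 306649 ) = 2^1*3^2*7^(  -  1)*23^1 * 71^( - 1 ) = 414/497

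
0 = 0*409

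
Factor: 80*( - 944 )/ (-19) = 75520/19 = 2^8*5^1 * 19^( - 1) * 59^1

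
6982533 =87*80259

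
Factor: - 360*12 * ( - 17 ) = 73440 = 2^5*3^3*5^1*17^1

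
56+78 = 134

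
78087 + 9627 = 87714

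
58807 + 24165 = 82972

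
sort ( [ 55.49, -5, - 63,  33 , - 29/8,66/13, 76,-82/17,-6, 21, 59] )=[ - 63, - 6 , - 5,-82/17, -29/8, 66/13, 21, 33 , 55.49, 59, 76 ]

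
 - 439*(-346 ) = 151894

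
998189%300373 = 97070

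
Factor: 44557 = 17^1*2621^1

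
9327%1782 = 417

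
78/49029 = 26/16343 = 0.00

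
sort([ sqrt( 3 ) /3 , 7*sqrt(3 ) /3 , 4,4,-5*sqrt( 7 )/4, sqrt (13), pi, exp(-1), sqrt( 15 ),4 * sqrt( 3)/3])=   [ - 5*sqrt(7 ) /4, exp( - 1 ),sqrt(3 ) /3,4*sqrt( 3)/3, pi , sqrt( 13 ), sqrt ( 15),4 , 4, 7*sqrt (3 )/3 ]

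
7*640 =4480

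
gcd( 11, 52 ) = 1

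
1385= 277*5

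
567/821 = 567/821 = 0.69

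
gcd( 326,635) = 1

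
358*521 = 186518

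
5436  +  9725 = 15161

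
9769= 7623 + 2146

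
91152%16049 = 10907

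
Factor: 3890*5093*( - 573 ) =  -11352144210 = -2^1 * 3^1*5^1*11^1*191^1*389^1*463^1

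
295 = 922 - 627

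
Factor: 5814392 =2^3*239^1*3041^1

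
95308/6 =15884 + 2/3 = 15884.67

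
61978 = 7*8854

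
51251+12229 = 63480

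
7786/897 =8 + 610/897  =  8.68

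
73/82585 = 73/82585 =0.00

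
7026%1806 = 1608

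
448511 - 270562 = 177949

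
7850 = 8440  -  590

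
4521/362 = 4521/362 = 12.49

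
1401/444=467/148 = 3.16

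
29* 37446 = 1085934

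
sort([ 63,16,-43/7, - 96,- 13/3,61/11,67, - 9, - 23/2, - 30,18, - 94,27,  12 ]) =[-96, - 94,- 30, - 23/2,- 9, - 43/7, - 13/3,61/11,12,16,18,27,63, 67]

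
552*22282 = 12299664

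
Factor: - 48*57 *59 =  -2^4*3^2*19^1 *59^1 =-161424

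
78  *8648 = 674544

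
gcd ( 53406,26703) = 26703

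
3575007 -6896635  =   - 3321628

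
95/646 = 5/34= 0.15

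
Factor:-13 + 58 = 3^2*5^1=45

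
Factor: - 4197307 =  - 31^1*71^1*1907^1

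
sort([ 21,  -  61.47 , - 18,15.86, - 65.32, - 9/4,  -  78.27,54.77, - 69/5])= [- 78.27  , - 65.32 , - 61.47,- 18, - 69/5, - 9/4, 15.86 , 21,54.77] 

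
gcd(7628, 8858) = 2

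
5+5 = 10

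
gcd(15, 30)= 15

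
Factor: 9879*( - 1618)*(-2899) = 46338259578 = 2^1*3^1  *  13^1*37^1*89^1*223^1*809^1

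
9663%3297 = 3069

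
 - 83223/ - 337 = 246 + 321/337 = 246.95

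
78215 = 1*78215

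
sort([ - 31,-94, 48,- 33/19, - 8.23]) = [  -  94, - 31, - 8.23,-33/19, 48] 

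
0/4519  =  0 = 0.00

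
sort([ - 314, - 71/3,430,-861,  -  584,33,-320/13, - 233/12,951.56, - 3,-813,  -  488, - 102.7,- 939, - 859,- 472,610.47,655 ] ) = [ - 939,  -  861, - 859, - 813,-584, - 488, - 472, - 314, - 102.7, - 320/13 , - 71/3, - 233/12 , - 3,33,430,610.47,655,951.56]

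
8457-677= 7780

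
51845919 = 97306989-45461070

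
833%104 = 1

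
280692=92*3051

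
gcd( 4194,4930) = 2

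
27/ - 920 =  - 27/920 = - 0.03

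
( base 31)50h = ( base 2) 1001011010110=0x12d6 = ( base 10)4822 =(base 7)20026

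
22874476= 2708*8447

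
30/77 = 30/77 = 0.39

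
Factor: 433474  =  2^1*73^1*2969^1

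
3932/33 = 3932/33 = 119.15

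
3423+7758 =11181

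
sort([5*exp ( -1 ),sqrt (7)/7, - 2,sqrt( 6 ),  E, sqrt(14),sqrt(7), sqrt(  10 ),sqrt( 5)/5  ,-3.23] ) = [ - 3.23, - 2,sqrt ( 7) /7,sqrt ( 5) /5, 5*exp( - 1 ),sqrt(6 ),sqrt(7) , E,sqrt( 10 ) , sqrt(14)]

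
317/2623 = 317/2623  =  0.12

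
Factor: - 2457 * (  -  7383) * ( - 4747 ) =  - 3^4*7^1*13^1  *  23^1 *47^1*101^1*107^1 = - 86110727157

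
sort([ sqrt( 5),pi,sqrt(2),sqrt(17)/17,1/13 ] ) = [1/13, sqrt(17 )/17,sqrt(2),sqrt( 5),pi ] 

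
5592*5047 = 28222824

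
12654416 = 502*25208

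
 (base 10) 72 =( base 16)48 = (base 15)4c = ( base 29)2e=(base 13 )57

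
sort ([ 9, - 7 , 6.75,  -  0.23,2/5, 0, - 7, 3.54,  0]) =[ - 7 , - 7, - 0.23,0, 0, 2/5, 3.54  ,  6.75, 9]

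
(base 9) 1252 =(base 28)15E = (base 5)12223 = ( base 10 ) 938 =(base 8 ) 1652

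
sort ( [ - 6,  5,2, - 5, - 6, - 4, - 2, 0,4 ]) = [ - 6,-6,-5, - 4, - 2, 0, 2,4,5] 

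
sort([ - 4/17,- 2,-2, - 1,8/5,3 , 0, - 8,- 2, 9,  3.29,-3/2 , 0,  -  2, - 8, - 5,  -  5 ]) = [  -  8,  -  8, - 5, - 5, - 2, - 2,  -  2,-2, - 3/2, - 1, - 4/17, 0 , 0, 8/5, 3  ,  3.29, 9]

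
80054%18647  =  5466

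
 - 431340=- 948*455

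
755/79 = 9+44/79 = 9.56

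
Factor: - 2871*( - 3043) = 3^2*  11^1*17^1*29^1*179^1 = 8736453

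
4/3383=4/3383=0.00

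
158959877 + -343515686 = -184555809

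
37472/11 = 37472/11= 3406.55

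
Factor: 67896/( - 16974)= -4 = - 2^2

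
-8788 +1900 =-6888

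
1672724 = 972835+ 699889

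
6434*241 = 1550594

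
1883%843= 197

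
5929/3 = 5929/3 = 1976.33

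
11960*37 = 442520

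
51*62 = 3162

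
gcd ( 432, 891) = 27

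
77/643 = 77/643 = 0.12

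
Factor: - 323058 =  - 2^1 * 3^1*23^1*2341^1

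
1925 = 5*385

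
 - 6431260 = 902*( - 7130 ) 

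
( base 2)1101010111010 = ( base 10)6842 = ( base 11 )5160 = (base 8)15272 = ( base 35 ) 5KH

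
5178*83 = 429774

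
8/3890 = 4/1945 = 0.00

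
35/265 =7/53 = 0.13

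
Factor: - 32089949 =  - 32089949^1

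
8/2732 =2/683 = 0.00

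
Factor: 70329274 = 2^1*139^1 * 252983^1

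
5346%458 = 308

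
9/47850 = 3/15950 = 0.00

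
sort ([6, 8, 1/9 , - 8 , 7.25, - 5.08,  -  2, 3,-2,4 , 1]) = [ - 8, - 5.08, - 2, - 2, 1/9,1, 3, 4,6, 7.25 , 8]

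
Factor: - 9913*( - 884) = 8763092 = 2^2 * 13^1* 17^1 *23^1*431^1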